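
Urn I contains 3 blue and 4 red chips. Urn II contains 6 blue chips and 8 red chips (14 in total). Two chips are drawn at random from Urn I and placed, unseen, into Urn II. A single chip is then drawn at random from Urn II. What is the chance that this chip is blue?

Condition on how many of the transferred chips are blue (from Urn I: 3 blue of 7; then Urn II has 16 total).
  0 blue: C(3,0)C(4,2)/C(7,2) = 2/7; then P = 6/16
  1 blue: C(3,1)C(4,1)/C(7,2) = 4/7; then P = 7/16
  2 blue: C(3,2)C(4,0)/C(7,2) = 1/7; then P = 8/16
P(blue from Urn II) = 3/7 ≈ 0.4286.

3/7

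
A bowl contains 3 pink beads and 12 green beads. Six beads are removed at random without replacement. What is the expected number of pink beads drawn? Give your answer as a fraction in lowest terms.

6/5

By linearity of expectation, E[X] = Σ P(draw i is pink); by symmetry each draw (even without replacement) has P(pink) = 3/15.
E[X] = 6 · 3/15 = 6/5 ≈ 1.2000.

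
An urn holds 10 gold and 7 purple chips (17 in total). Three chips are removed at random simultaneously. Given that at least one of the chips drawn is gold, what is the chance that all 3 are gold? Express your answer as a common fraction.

8/43

P(all 3 gold) = C(10,3)/C(17,3) = 3/17; P(at least one gold) = 1 − C(7,3)/C(17,3) = 129/136.
Since 'all 3 gold' ⊆ 'at least one gold', P(all 3 | at least one) = 3/17 / 129/136 = 8/43 ≈ 0.1860.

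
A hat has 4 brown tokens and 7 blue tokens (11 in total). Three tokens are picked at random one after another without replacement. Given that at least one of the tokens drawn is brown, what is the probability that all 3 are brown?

P(all 3 brown) = C(4,3)/C(11,3) = 4/165; P(at least one brown) = 1 − C(7,3)/C(11,3) = 26/33.
Since 'all 3 brown' ⊆ 'at least one brown', P(all 3 | at least one) = 4/165 / 26/33 = 2/65 ≈ 0.0308.

2/65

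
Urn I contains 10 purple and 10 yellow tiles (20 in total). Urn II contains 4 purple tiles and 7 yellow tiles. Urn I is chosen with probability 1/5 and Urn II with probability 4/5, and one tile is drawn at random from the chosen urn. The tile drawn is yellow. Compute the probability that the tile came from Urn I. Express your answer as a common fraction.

11/67

P(yellow | Urn I) = 1/2; P(yellow | Urn II) = 7/11.
P(yellow) = 1/5·1/2 + 4/5·7/11 = 67/110.
By Bayes' rule, P(Urn I | yellow) = 1/10 / 67/110 = 11/67 ≈ 0.1642.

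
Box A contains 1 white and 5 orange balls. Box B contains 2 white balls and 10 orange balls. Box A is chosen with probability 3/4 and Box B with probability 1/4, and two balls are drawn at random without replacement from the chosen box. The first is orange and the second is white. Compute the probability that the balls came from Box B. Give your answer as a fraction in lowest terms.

10/43

P(E | Box A) = 1/6; P(E | Box B) = 5/33.
P(E) = 3/4·1/6 + 1/4·5/33 = 43/264.
By Bayes' rule, P(Box B | E) = 5/132 / 43/264 = 10/43 ≈ 0.2326.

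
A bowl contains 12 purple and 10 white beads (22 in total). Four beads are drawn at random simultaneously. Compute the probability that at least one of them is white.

124/133

Use the complement: P(at least one white) = 1 − P(no white).
P(none) = C(12,4)/C(22,4) = 495/7315.
So P = 1 − 495/7315 = 124/133 ≈ 0.9323.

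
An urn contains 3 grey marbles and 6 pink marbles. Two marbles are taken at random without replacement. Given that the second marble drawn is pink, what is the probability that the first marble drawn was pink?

5/8

P(first=pink and the second marble drawn is pink) = (6/9)·(5/8) = 5/12.
P(the second marble drawn is pink) = Σ over first color = 1/4 + 5/12 = 2/3.
By Bayes, P(first=pink | the second marble drawn is pink) = 5/12 / 2/3 = 5/8 ≈ 0.6250.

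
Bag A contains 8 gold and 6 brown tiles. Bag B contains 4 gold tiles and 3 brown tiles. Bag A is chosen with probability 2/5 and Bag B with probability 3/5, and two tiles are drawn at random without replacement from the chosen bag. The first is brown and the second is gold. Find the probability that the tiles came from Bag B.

13/21

P(E | Bag A) = 24/91; P(E | Bag B) = 2/7.
P(E) = 2/5·24/91 + 3/5·2/7 = 18/65.
By Bayes' rule, P(Bag B | E) = 6/35 / 18/65 = 13/21 ≈ 0.6190.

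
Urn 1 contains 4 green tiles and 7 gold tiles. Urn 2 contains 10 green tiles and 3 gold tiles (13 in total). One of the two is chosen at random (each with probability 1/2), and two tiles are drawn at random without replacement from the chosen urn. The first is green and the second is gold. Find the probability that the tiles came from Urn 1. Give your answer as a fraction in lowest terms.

P(E | Urn 1) = 14/55; P(E | Urn 2) = 5/26.
P(E) = 1/2·14/55 + 1/2·5/26 = 639/2860.
By Bayes' rule, P(Urn 1 | E) = 7/55 / 639/2860 = 364/639 ≈ 0.5696.

364/639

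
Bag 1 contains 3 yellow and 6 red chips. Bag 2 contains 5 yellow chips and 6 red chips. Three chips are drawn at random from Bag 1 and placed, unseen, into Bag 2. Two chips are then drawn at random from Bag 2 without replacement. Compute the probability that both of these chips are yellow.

61/364

Condition on how many of the transferred chips are yellow (from Bag 1: 3 yellow of 9; then Bag 2 has 14 total).
  0 yellow: C(3,0)C(6,3)/C(9,3) = 5/21; then P = C(5,2)/C(14,2) = 10/91
  1 yellow: C(3,1)C(6,2)/C(9,3) = 15/28; then P = C(6,2)/C(14,2) = 15/91
  2 yellow: C(3,2)C(6,1)/C(9,3) = 3/14; then P = C(7,2)/C(14,2) = 3/13
  3 yellow: C(3,3)C(6,0)/C(9,3) = 1/84; then P = C(8,2)/C(14,2) = 4/13
P(both yellow) = 61/364 ≈ 0.1676.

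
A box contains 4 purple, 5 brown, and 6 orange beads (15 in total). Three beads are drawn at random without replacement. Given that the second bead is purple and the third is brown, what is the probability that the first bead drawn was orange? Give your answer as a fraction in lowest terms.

P(first=orange and the second bead is purple and the third is brown) = (6/15)·(4/14)·(5/13) = 4/91.
P(E) = Σ over first color = 2/91 + 8/273 + 4/91 = 2/21.
By Bayes, P(first=orange | E) = 4/91 / 2/21 = 6/13 ≈ 0.4615.

6/13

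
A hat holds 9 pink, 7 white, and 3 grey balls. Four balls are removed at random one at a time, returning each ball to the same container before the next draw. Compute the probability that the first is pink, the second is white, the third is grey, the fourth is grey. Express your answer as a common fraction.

567/130321

Multiply the conditional probability of each draw in order, with replacement (the composition resets each draw).
P = (9/19) · (7/19) · (3/19) · (3/19) = 567/130321 ≈ 0.0044.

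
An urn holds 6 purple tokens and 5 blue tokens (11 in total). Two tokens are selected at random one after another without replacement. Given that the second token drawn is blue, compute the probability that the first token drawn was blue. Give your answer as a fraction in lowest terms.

2/5

P(first=blue and the second token drawn is blue) = (5/11)·(4/10) = 2/11.
P(the second token drawn is blue) = Σ over first color = 3/11 + 2/11 = 5/11.
By Bayes, P(first=blue | the second token drawn is blue) = 2/11 / 5/11 = 2/5 ≈ 0.4000.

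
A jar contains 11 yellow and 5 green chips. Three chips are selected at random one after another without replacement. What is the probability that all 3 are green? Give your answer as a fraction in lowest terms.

Unordered draws without replacement: count favorable combinations over C(16,3).
Favorable = C(11,0) · C(5,3) = 10; total = C(16,3) = 560.
P = 10/560 = 1/56 ≈ 0.0179.

1/56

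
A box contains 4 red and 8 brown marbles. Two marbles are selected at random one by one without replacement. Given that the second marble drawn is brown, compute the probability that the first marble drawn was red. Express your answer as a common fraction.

4/11

P(first=red and the second marble drawn is brown) = (4/12)·(8/11) = 8/33.
P(the second marble drawn is brown) = Σ over first color = 8/33 + 14/33 = 2/3.
By Bayes, P(first=red | the second marble drawn is brown) = 8/33 / 2/3 = 4/11 ≈ 0.3636.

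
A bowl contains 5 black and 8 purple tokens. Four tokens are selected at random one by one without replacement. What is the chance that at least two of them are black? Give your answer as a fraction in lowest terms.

Sum the hypergeometric tail for j = 2,…,4 black tokens.
Favorable = C(5,2)·C(8,2) + C(5,3)·C(8,1) + C(5,4)·C(8,0) = 365; total = C(13,4) = 715.
P = 365/715 = 73/143 ≈ 0.5105.

73/143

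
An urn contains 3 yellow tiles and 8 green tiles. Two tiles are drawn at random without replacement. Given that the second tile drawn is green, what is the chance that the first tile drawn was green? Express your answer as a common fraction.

7/10

P(first=green and the second tile drawn is green) = (8/11)·(7/10) = 28/55.
P(the second tile drawn is green) = Σ over first color = 12/55 + 28/55 = 8/11.
By Bayes, P(first=green | the second tile drawn is green) = 28/55 / 8/11 = 7/10 ≈ 0.7000.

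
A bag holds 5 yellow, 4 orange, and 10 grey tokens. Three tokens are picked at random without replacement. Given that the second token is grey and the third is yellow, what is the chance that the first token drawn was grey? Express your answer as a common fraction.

9/17

P(first=grey and the second token is grey and the third is yellow) = (10/19)·(9/18)·(5/17) = 25/323.
P(E) = Σ over first color = 100/2907 + 100/2907 + 25/323 = 25/171.
By Bayes, P(first=grey | E) = 25/323 / 25/171 = 9/17 ≈ 0.5294.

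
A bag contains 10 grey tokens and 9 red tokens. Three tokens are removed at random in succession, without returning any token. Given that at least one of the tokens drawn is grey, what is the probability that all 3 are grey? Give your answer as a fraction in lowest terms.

P(all 3 grey) = C(10,3)/C(19,3) = 40/323; P(at least one grey) = 1 − C(9,3)/C(19,3) = 295/323.
Since 'all 3 grey' ⊆ 'at least one grey', P(all 3 | at least one) = 40/323 / 295/323 = 8/59 ≈ 0.1356.

8/59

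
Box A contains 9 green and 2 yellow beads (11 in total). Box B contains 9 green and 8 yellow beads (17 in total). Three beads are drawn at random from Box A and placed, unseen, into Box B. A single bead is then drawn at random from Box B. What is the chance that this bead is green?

63/110

Condition on how many of the transferred beads are green (from Box A: 9 green of 11; then Box B has 20 total).
  1 green: C(9,1)C(2,2)/C(11,3) = 3/55; then P = 10/20
  2 green: C(9,2)C(2,1)/C(11,3) = 24/55; then P = 11/20
  3 green: C(9,3)C(2,0)/C(11,3) = 28/55; then P = 12/20
P(green from Box B) = 63/110 ≈ 0.5727.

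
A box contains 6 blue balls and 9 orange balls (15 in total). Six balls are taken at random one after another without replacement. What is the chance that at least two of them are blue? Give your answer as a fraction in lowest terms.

Sum the hypergeometric tail for j = 2,…,6 blue balls.
Favorable = C(6,2)·C(9,4) + C(6,3)·C(9,3) + C(6,4)·C(9,2) + C(6,5)·C(9,1) + C(6,6)·C(9,0) = 4165; total = C(15,6) = 5005.
P = 4165/5005 = 119/143 ≈ 0.8322.

119/143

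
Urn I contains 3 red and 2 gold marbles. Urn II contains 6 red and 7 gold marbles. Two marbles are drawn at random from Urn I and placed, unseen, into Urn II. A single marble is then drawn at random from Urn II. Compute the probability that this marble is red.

Condition on how many of the transferred marbles are red (from Urn I: 3 red of 5; then Urn II has 15 total).
  0 red: C(3,0)C(2,2)/C(5,2) = 1/10; then P = 6/15
  1 red: C(3,1)C(2,1)/C(5,2) = 3/5; then P = 7/15
  2 red: C(3,2)C(2,0)/C(5,2) = 3/10; then P = 8/15
P(red from Urn II) = 12/25 ≈ 0.4800.

12/25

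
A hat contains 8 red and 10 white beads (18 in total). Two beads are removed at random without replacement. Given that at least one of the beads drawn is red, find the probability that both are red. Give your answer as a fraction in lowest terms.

P(both red) = C(8,2)/C(18,2) = 28/153; P(at least one red) = 1 − C(10,2)/C(18,2) = 12/17.
Since 'both red' ⊆ 'at least one red', P(both | at least one) = 28/153 / 12/17 = 7/27 ≈ 0.2593.

7/27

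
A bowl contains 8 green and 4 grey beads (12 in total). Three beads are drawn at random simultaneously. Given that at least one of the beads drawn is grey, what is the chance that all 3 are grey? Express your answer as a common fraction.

1/41

P(all 3 grey) = C(4,3)/C(12,3) = 1/55; P(at least one grey) = 1 − C(8,3)/C(12,3) = 41/55.
Since 'all 3 grey' ⊆ 'at least one grey', P(all 3 | at least one) = 1/55 / 41/55 = 1/41 ≈ 0.0244.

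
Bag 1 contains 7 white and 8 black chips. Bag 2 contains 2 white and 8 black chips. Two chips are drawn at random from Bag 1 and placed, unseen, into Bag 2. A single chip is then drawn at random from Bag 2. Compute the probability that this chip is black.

34/45

Condition on how many of the transferred chips are black (from Bag 1: 8 black of 15; then Bag 2 has 12 total).
  0 black: C(8,0)C(7,2)/C(15,2) = 1/5; then P = 8/12
  1 black: C(8,1)C(7,1)/C(15,2) = 8/15; then P = 9/12
  2 black: C(8,2)C(7,0)/C(15,2) = 4/15; then P = 10/12
P(black from Bag 2) = 34/45 ≈ 0.7556.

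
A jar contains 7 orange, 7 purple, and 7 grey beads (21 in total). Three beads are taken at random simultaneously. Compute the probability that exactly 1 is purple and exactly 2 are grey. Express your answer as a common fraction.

21/190

Unordered draws without replacement: count favorable combinations over C(21,3).
Favorable = C(7,0) · C(7,1) · C(7,2) = 147; total = C(21,3) = 1330.
P = 147/1330 = 21/190 ≈ 0.1105.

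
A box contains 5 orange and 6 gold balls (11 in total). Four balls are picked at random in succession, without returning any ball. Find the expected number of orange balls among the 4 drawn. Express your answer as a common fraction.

20/11

By linearity of expectation, E[X] = Σ P(draw i is orange); by symmetry each draw (even without replacement) has P(orange) = 5/11.
E[X] = 4 · 5/11 = 20/11 ≈ 1.8182.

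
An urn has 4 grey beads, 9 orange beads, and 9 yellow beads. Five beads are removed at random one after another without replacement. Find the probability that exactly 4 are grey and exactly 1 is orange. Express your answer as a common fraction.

Unordered draws without replacement: count favorable combinations over C(22,5).
Favorable = C(4,4) · C(9,1) · C(9,0) = 9; total = C(22,5) = 26334.
P = 9/26334 = 1/2926 ≈ 0.0003.

1/2926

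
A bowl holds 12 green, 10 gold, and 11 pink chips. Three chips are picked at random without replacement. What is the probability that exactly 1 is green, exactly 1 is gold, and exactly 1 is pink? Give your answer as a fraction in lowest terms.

15/62

Unordered draws without replacement: count favorable combinations over C(33,3).
Favorable = C(12,1) · C(10,1) · C(11,1) = 1320; total = C(33,3) = 5456.
P = 1320/5456 = 15/62 ≈ 0.2419.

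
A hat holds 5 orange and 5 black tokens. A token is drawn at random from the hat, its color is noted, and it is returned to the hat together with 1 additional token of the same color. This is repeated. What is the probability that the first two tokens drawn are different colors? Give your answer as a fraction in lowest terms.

5/11

Either black then orange, or orange then black; after the first draw the total is 11.
P = (5/10)·(5/11) + (5/10)·(5/11) = 5/11 ≈ 0.4545.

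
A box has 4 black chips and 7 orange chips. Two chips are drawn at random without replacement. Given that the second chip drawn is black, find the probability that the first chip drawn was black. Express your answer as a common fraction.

3/10

P(first=black and the second chip drawn is black) = (4/11)·(3/10) = 6/55.
P(the second chip drawn is black) = Σ over first color = 6/55 + 14/55 = 4/11.
By Bayes, P(first=black | the second chip drawn is black) = 6/55 / 4/11 = 3/10 ≈ 0.3000.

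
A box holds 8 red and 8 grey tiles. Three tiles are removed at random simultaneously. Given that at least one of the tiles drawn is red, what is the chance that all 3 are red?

P(all 3 red) = C(8,3)/C(16,3) = 1/10; P(at least one red) = 1 − C(8,3)/C(16,3) = 9/10.
Since 'all 3 red' ⊆ 'at least one red', P(all 3 | at least one) = 1/10 / 9/10 = 1/9 ≈ 0.1111.

1/9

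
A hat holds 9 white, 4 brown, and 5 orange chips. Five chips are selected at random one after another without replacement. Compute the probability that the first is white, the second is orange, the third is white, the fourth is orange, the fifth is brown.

Multiply the conditional probability of each draw in order, without replacement, so each draw removes one from its color and from the total.
P = (9/18) · (5/17) · (8/16) · (4/15) · (4/14) = 2/357 ≈ 0.0056.

2/357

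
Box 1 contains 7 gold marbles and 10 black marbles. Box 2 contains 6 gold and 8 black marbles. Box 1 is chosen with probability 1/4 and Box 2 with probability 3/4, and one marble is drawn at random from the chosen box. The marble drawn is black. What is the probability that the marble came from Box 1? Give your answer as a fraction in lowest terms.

P(black | Box 1) = 10/17; P(black | Box 2) = 4/7.
P(black) = 1/4·10/17 + 3/4·4/7 = 137/238.
By Bayes' rule, P(Box 1 | black) = 5/34 / 137/238 = 35/137 ≈ 0.2555.

35/137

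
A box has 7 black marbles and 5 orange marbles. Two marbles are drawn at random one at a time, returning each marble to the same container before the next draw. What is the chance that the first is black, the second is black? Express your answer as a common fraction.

Multiply the conditional probability of each draw in order, with replacement (the composition resets each draw).
P = (7/12) · (7/12) = 49/144 ≈ 0.3403.

49/144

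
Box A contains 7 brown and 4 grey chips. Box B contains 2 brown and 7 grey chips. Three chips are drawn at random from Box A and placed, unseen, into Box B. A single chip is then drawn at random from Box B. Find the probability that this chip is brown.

43/132

Condition on how many of the transferred chips are brown (from Box A: 7 brown of 11; then Box B has 12 total).
  0 brown: C(7,0)C(4,3)/C(11,3) = 4/165; then P = 2/12
  1 brown: C(7,1)C(4,2)/C(11,3) = 14/55; then P = 3/12
  2 brown: C(7,2)C(4,1)/C(11,3) = 28/55; then P = 4/12
  3 brown: C(7,3)C(4,0)/C(11,3) = 7/33; then P = 5/12
P(brown from Box B) = 43/132 ≈ 0.3258.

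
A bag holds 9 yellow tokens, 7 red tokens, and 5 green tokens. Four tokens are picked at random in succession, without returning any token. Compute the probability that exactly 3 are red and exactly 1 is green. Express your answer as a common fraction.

5/171

Unordered draws without replacement: count favorable combinations over C(21,4).
Favorable = C(9,0) · C(7,3) · C(5,1) = 175; total = C(21,4) = 5985.
P = 175/5985 = 5/171 ≈ 0.0292.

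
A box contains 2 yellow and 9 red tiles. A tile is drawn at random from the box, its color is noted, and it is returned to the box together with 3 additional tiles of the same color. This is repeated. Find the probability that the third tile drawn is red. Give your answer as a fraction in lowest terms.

Sum over the four possibilities for the first two draws (red/not-red each), tracking how the red count and total change by +3 per draw.
P(third is red) = 9/11 ≈ 0.8182. (In a Pólya urn every draw has the same marginal probability 9/11.)

9/11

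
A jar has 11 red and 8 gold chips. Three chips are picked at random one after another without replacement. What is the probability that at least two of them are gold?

Sum the hypergeometric tail for j = 2,…,3 gold chips.
Favorable = C(8,2)·C(11,1) + C(8,3)·C(11,0) = 364; total = C(19,3) = 969.
P = 364/969 = 364/969 ≈ 0.3756.

364/969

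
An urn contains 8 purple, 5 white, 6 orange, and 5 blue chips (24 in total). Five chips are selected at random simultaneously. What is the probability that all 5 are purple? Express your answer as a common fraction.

Unordered draws without replacement: count favorable combinations over C(24,5).
Favorable = C(8,5) · C(5,0) · C(6,0) · C(5,0) = 56; total = C(24,5) = 42504.
P = 56/42504 = 1/759 ≈ 0.0013.

1/759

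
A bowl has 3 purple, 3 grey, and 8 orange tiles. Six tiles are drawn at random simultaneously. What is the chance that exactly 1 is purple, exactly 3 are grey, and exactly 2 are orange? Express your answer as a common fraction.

4/143

Unordered draws without replacement: count favorable combinations over C(14,6).
Favorable = C(3,1) · C(3,3) · C(8,2) = 84; total = C(14,6) = 3003.
P = 84/3003 = 4/143 ≈ 0.0280.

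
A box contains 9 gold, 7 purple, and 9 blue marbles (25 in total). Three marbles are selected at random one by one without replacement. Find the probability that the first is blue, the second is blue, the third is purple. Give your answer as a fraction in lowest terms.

21/575

Multiply the conditional probability of each draw in order, without replacement, so each draw removes one from its color and from the total.
P = (9/25) · (8/24) · (7/23) = 21/575 ≈ 0.0365.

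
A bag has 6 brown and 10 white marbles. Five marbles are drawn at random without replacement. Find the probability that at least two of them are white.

27/28

Sum the hypergeometric tail for j = 2,…,5 white marbles.
Favorable = C(10,2)·C(6,3) + C(10,3)·C(6,2) + C(10,4)·C(6,1) + C(10,5)·C(6,0) = 4212; total = C(16,5) = 4368.
P = 4212/4368 = 27/28 ≈ 0.9643.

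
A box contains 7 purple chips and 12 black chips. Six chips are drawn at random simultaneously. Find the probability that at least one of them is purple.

312/323

Use the complement: P(at least one purple) = 1 − P(no purple).
P(none) = C(12,6)/C(19,6) = 924/27132.
So P = 1 − 924/27132 = 312/323 ≈ 0.9659.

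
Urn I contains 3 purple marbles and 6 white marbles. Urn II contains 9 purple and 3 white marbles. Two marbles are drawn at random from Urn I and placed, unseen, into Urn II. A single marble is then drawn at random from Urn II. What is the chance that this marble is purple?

Condition on how many of the transferred marbles are purple (from Urn I: 3 purple of 9; then Urn II has 14 total).
  0 purple: C(3,0)C(6,2)/C(9,2) = 5/12; then P = 9/14
  1 purple: C(3,1)C(6,1)/C(9,2) = 1/2; then P = 10/14
  2 purple: C(3,2)C(6,0)/C(9,2) = 1/12; then P = 11/14
P(purple from Urn II) = 29/42 ≈ 0.6905.

29/42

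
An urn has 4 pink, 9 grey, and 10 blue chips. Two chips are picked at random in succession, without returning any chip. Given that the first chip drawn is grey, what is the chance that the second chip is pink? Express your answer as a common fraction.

2/11

After removing 1 grey, the urn has 4 pink out of 22 remaining.
P(second is pink | given) = 4/22 = 2/11 ≈ 0.1818.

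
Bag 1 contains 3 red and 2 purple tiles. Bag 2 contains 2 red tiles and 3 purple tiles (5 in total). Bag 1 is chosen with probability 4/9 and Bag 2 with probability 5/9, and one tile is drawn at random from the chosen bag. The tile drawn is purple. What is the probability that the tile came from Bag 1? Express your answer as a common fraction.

P(purple | Bag 1) = 2/5; P(purple | Bag 2) = 3/5.
P(purple) = 4/9·2/5 + 5/9·3/5 = 23/45.
By Bayes' rule, P(Bag 1 | purple) = 8/45 / 23/45 = 8/23 ≈ 0.3478.

8/23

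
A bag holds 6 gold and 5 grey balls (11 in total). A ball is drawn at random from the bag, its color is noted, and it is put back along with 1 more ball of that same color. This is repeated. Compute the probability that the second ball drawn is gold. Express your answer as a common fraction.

Condition on the first draw. If first is gold (prob 6/11), second-gold has prob (7)/(12); if not (prob 5/11), it has prob 6/(12).
P = (6/11)·(7/12) + (5/11)·(6/12) = 6/11 ≈ 0.5455.

6/11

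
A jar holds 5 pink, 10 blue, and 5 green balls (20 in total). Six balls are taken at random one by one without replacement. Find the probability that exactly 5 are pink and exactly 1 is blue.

1/3876

Unordered draws without replacement: count favorable combinations over C(20,6).
Favorable = C(5,5) · C(10,1) · C(5,0) = 10; total = C(20,6) = 38760.
P = 10/38760 = 1/3876 ≈ 0.0003.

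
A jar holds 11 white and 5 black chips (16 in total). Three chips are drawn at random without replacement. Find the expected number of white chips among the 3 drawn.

By linearity of expectation, E[X] = Σ P(draw i is white); by symmetry each draw (even without replacement) has P(white) = 11/16.
E[X] = 3 · 11/16 = 33/16 ≈ 2.0625.

33/16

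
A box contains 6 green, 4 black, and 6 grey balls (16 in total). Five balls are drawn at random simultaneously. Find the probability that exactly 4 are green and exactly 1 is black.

5/364

Unordered draws without replacement: count favorable combinations over C(16,5).
Favorable = C(6,4) · C(4,1) · C(6,0) = 60; total = C(16,5) = 4368.
P = 60/4368 = 5/364 ≈ 0.0137.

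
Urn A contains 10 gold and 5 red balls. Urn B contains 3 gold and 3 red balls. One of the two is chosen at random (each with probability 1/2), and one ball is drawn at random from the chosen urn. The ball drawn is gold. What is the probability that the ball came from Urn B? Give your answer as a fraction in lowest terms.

P(gold | Urn A) = 2/3; P(gold | Urn B) = 1/2.
P(gold) = 1/2·2/3 + 1/2·1/2 = 7/12.
By Bayes' rule, P(Urn B | gold) = 1/4 / 7/12 = 3/7 ≈ 0.4286.

3/7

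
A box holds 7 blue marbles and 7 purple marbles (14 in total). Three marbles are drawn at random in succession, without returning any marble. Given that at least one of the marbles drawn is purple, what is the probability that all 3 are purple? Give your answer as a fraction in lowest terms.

P(all 3 purple) = C(7,3)/C(14,3) = 5/52; P(at least one purple) = 1 − C(7,3)/C(14,3) = 47/52.
Since 'all 3 purple' ⊆ 'at least one purple', P(all 3 | at least one) = 5/52 / 47/52 = 5/47 ≈ 0.1064.

5/47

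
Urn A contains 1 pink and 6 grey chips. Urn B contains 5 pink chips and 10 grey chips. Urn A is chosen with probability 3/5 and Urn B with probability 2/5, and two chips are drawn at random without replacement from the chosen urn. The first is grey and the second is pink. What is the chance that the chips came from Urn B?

P(E | Urn A) = 1/7; P(E | Urn B) = 5/21.
P(E) = 3/5·1/7 + 2/5·5/21 = 19/105.
By Bayes' rule, P(Urn B | E) = 2/21 / 19/105 = 10/19 ≈ 0.5263.

10/19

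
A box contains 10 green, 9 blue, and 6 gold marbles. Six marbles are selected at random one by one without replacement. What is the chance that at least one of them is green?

Use the complement: P(at least one green) = 1 − P(no green).
P(none) = C(15,6)/C(25,6) = 5005/177100.
So P = 1 − 5005/177100 = 447/460 ≈ 0.9717.

447/460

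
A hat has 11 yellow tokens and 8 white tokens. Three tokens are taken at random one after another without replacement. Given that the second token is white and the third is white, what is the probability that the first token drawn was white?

P(first=white and the second token is white and the third is white) = (8/19)·(7/18)·(6/17) = 56/969.
P(E) = Σ over first color = 308/2907 + 56/969 = 28/171.
By Bayes, P(first=white | E) = 56/969 / 28/171 = 6/17 ≈ 0.3529.

6/17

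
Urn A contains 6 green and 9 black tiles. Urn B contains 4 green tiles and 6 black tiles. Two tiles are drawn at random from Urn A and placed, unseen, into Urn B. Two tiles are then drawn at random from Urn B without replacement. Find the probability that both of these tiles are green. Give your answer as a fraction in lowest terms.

Condition on how many of the transferred tiles are green (from Urn A: 6 green of 15; then Urn B has 12 total).
  0 green: C(6,0)C(9,2)/C(15,2) = 12/35; then P = C(4,2)/C(12,2) = 1/11
  1 green: C(6,1)C(9,1)/C(15,2) = 18/35; then P = C(5,2)/C(12,2) = 5/33
  2 green: C(6,2)C(9,0)/C(15,2) = 1/7; then P = C(6,2)/C(12,2) = 5/22
P(both green) = 109/770 ≈ 0.1416.

109/770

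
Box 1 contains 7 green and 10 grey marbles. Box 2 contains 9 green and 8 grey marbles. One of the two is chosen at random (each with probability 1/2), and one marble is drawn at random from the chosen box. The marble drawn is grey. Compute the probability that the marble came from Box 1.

P(grey | Box 1) = 10/17; P(grey | Box 2) = 8/17.
P(grey) = 1/2·10/17 + 1/2·8/17 = 9/17.
By Bayes' rule, P(Box 1 | grey) = 5/17 / 9/17 = 5/9 ≈ 0.5556.

5/9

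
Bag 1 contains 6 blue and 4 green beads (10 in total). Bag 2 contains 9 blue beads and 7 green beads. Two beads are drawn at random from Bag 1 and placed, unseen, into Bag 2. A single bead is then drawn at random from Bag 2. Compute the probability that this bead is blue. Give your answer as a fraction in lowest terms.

17/30

Condition on how many of the transferred beads are blue (from Bag 1: 6 blue of 10; then Bag 2 has 18 total).
  0 blue: C(6,0)C(4,2)/C(10,2) = 2/15; then P = 9/18
  1 blue: C(6,1)C(4,1)/C(10,2) = 8/15; then P = 10/18
  2 blue: C(6,2)C(4,0)/C(10,2) = 1/3; then P = 11/18
P(blue from Bag 2) = 17/30 ≈ 0.5667.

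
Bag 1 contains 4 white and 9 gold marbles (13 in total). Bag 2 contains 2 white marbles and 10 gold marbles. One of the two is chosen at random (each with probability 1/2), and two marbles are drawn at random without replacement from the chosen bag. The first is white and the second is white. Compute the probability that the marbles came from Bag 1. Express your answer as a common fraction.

66/79

P(E | Bag 1) = 1/13; P(E | Bag 2) = 1/66.
P(E) = 1/2·1/13 + 1/2·1/66 = 79/1716.
By Bayes' rule, P(Bag 1 | E) = 1/26 / 79/1716 = 66/79 ≈ 0.8354.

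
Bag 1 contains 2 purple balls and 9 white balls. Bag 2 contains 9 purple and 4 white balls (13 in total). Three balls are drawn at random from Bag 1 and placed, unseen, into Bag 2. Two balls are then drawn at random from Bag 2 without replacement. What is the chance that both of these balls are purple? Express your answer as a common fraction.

751/2200

Condition on how many of the transferred balls are purple (from Bag 1: 2 purple of 11; then Bag 2 has 16 total).
  0 purple: C(2,0)C(9,3)/C(11,3) = 28/55; then P = C(9,2)/C(16,2) = 3/10
  1 purple: C(2,1)C(9,2)/C(11,3) = 24/55; then P = C(10,2)/C(16,2) = 3/8
  2 purple: C(2,2)C(9,1)/C(11,3) = 3/55; then P = C(11,2)/C(16,2) = 11/24
P(both purple) = 751/2200 ≈ 0.3414.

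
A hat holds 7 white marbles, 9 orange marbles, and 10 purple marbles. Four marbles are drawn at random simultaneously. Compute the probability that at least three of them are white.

Sum the hypergeometric tail for j = 3,…,4 white marbles.
Favorable = C(7,3)·C(19,1) + C(7,4)·C(19,0) = 700; total = C(26,4) = 14950.
P = 700/14950 = 14/299 ≈ 0.0468.

14/299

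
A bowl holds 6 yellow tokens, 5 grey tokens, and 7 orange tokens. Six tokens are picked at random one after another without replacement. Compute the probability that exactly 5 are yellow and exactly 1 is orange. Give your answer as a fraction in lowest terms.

Unordered draws without replacement: count favorable combinations over C(18,6).
Favorable = C(6,5) · C(5,0) · C(7,1) = 42; total = C(18,6) = 18564.
P = 42/18564 = 1/442 ≈ 0.0023.

1/442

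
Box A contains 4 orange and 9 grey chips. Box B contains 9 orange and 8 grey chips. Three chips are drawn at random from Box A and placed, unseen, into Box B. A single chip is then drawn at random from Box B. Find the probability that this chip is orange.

Condition on how many of the transferred chips are orange (from Box A: 4 orange of 13; then Box B has 20 total).
  0 orange: C(4,0)C(9,3)/C(13,3) = 42/143; then P = 9/20
  1 orange: C(4,1)C(9,2)/C(13,3) = 72/143; then P = 10/20
  2 orange: C(4,2)C(9,1)/C(13,3) = 27/143; then P = 11/20
  3 orange: C(4,3)C(9,0)/C(13,3) = 2/143; then P = 12/20
P(orange from Box B) = 129/260 ≈ 0.4962.

129/260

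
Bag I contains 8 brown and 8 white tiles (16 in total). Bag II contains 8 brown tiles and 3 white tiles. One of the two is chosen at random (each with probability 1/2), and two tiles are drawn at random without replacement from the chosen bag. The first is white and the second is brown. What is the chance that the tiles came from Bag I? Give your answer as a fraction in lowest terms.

P(E | Bag I) = 4/15; P(E | Bag II) = 12/55.
P(E) = 1/2·4/15 + 1/2·12/55 = 8/33.
By Bayes' rule, P(Bag I | E) = 2/15 / 8/33 = 11/20 ≈ 0.5500.

11/20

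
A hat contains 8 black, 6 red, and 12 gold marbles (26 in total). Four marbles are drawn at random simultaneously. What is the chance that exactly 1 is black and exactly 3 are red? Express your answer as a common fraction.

16/1495

Unordered draws without replacement: count favorable combinations over C(26,4).
Favorable = C(8,1) · C(6,3) · C(12,0) = 160; total = C(26,4) = 14950.
P = 160/14950 = 16/1495 ≈ 0.0107.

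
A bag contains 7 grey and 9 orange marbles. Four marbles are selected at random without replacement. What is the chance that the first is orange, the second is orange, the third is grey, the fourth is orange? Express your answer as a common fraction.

Multiply the conditional probability of each draw in order, without replacement, so each draw removes one from its color and from the total.
P = (9/16) · (8/15) · (7/14) · (7/13) = 21/260 ≈ 0.0808.

21/260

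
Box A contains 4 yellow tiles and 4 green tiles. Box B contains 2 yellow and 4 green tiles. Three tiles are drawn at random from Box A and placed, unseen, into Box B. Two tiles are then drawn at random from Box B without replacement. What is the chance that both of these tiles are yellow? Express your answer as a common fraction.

Condition on how many of the transferred tiles are yellow (from Box A: 4 yellow of 8; then Box B has 9 total).
  0 yellow: C(4,0)C(4,3)/C(8,3) = 1/14; then P = C(2,2)/C(9,2) = 1/36
  1 yellow: C(4,1)C(4,2)/C(8,3) = 3/7; then P = C(3,2)/C(9,2) = 1/12
  2 yellow: C(4,2)C(4,1)/C(8,3) = 3/7; then P = C(4,2)/C(9,2) = 1/6
  3 yellow: C(4,3)C(4,0)/C(8,3) = 1/14; then P = C(5,2)/C(9,2) = 5/18
P(both yellow) = 65/504 ≈ 0.1290.

65/504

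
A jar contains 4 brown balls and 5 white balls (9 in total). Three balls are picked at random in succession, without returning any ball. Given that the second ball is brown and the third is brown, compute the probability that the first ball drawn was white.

5/7

P(first=white and the second ball is brown and the third is brown) = (5/9)·(4/8)·(3/7) = 5/42.
P(E) = Σ over first color = 1/21 + 5/42 = 1/6.
By Bayes, P(first=white | E) = 5/42 / 1/6 = 5/7 ≈ 0.7143.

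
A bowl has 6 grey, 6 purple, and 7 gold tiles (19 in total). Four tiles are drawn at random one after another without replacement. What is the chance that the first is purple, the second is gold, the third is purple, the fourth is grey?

35/2584

Multiply the conditional probability of each draw in order, without replacement, so each draw removes one from its color and from the total.
P = (6/19) · (7/18) · (5/17) · (6/16) = 35/2584 ≈ 0.0135.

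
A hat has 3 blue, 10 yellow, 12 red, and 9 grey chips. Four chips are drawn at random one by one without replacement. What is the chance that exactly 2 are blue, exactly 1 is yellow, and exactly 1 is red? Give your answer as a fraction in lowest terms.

Unordered draws without replacement: count favorable combinations over C(34,4).
Favorable = C(3,2) · C(10,1) · C(12,1) · C(9,0) = 360; total = C(34,4) = 46376.
P = 360/46376 = 45/5797 ≈ 0.0078.

45/5797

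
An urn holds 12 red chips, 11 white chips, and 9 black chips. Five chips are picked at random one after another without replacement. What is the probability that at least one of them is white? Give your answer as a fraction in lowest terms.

25861/28768

Use the complement: P(at least one white) = 1 − P(no white).
P(none) = C(21,5)/C(32,5) = 20349/201376.
So P = 1 − 20349/201376 = 25861/28768 ≈ 0.8990.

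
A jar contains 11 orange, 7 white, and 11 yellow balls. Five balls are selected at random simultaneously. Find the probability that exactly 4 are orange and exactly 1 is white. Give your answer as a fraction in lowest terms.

Unordered draws without replacement: count favorable combinations over C(29,5).
Favorable = C(11,4) · C(7,1) · C(11,0) = 2310; total = C(29,5) = 118755.
P = 2310/118755 = 22/1131 ≈ 0.0195.

22/1131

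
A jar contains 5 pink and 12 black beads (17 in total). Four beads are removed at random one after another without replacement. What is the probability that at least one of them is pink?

377/476

Use the complement: P(at least one pink) = 1 − P(no pink).
P(none) = C(12,4)/C(17,4) = 495/2380.
So P = 1 − 495/2380 = 377/476 ≈ 0.7920.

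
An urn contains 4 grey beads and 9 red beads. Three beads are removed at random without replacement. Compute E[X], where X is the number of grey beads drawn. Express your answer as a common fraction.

By linearity of expectation, E[X] = Σ P(draw i is grey); by symmetry each draw (even without replacement) has P(grey) = 4/13.
E[X] = 3 · 4/13 = 12/13 ≈ 0.9231.

12/13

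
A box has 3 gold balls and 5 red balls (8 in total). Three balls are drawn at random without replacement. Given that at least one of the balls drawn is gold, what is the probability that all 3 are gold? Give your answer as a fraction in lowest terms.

P(all 3 gold) = C(3,3)/C(8,3) = 1/56; P(at least one gold) = 1 − C(5,3)/C(8,3) = 23/28.
Since 'all 3 gold' ⊆ 'at least one gold', P(all 3 | at least one) = 1/56 / 23/28 = 1/46 ≈ 0.0217.

1/46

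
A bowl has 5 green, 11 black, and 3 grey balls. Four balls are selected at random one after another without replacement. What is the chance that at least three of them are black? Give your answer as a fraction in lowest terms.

275/646

Sum the hypergeometric tail for j = 3,…,4 black balls.
Favorable = C(11,3)·C(8,1) + C(11,4)·C(8,0) = 1650; total = C(19,4) = 3876.
P = 1650/3876 = 275/646 ≈ 0.4257.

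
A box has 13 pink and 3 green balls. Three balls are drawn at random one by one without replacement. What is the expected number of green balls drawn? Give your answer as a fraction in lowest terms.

By linearity of expectation, E[X] = Σ P(draw i is green); by symmetry each draw (even without replacement) has P(green) = 3/16.
E[X] = 3 · 3/16 = 9/16 ≈ 0.5625.

9/16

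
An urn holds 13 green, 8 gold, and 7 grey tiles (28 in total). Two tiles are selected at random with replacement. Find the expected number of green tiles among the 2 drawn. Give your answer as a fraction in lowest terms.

By linearity of expectation, E[X] = Σ P(draw i is green); each independent draw has P(green) = 13/28.
E[X] = 2 · 13/28 = 13/14 ≈ 0.9286.

13/14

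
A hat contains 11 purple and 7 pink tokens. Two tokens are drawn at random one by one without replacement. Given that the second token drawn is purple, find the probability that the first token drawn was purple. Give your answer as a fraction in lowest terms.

P(first=purple and the second token drawn is purple) = (11/18)·(10/17) = 55/153.
P(the second token drawn is purple) = Σ over first color = 55/153 + 77/306 = 11/18.
By Bayes, P(first=purple | the second token drawn is purple) = 55/153 / 11/18 = 10/17 ≈ 0.5882.

10/17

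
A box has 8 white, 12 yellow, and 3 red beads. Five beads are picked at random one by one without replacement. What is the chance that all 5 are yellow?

72/3059

Unordered draws without replacement: count favorable combinations over C(23,5).
Favorable = C(8,0) · C(12,5) · C(3,0) = 792; total = C(23,5) = 33649.
P = 792/33649 = 72/3059 ≈ 0.0235.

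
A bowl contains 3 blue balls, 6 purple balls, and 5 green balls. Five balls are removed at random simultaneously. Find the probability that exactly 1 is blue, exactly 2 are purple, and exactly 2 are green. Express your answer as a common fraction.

Unordered draws without replacement: count favorable combinations over C(14,5).
Favorable = C(3,1) · C(6,2) · C(5,2) = 450; total = C(14,5) = 2002.
P = 450/2002 = 225/1001 ≈ 0.2248.

225/1001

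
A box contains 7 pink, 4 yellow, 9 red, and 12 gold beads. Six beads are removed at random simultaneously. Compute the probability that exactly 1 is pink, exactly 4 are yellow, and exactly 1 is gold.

Unordered draws without replacement: count favorable combinations over C(32,6).
Favorable = C(7,1) · C(4,4) · C(9,0) · C(12,1) = 84; total = C(32,6) = 906192.
P = 84/906192 = 1/10788 ≈ 0.0001.

1/10788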